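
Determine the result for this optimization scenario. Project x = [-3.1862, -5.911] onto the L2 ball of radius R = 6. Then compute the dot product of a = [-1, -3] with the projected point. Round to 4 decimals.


Step 1: Compute ||x|| (intermediates to 6 decimals).
||x|| = sqrt((-3.1862)^2 + (-5.911)^2) = 6.715042
Step 2: Project.
Since ||x|| > R, scale = R/||x|| = 6/6.715042 = 0.893516, proj(x) = scale * x
proj(x) = [-2.846921, -5.281573]
Step 3: Dot product.
a^T * proj(x) = -1*(-2.846921) - 3*(-5.281573) = 18.6916


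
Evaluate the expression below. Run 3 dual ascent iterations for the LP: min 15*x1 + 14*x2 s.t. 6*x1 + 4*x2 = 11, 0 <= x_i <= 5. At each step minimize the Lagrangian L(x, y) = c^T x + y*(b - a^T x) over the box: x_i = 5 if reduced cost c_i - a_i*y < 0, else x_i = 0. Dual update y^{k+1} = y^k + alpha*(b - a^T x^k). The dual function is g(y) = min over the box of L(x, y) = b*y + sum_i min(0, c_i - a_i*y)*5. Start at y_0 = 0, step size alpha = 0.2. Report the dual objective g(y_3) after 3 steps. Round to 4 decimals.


Dual ascent for LP: min 15*x1 + 14*x2, 6*x1 + 4*x2 = 11, 0 <= x_i <= 5
Step 1: y^k = 0.0, reduced costs: (15.0, 14.0)
  x^k = (0.0, 0.0), subgradient = b - a^T x = 11.0
  y^{k+1} = 0.0 + 0.2*11.0 = 2.2
Step 2: y^k = 2.2, reduced costs: (1.8, 5.2)
  x^k = (0.0, 0.0), subgradient = b - a^T x = 11.0
  y^{k+1} = 2.2 + 0.2*11.0 = 4.4
Step 3: y^k = 4.4, reduced costs: (-11.4, -3.6)
  x^k = (5.0, 5.0), subgradient = b - a^T x = -39.0
  y^{k+1} = 4.4 + 0.2*-39.0 = -3.4
Dual objective at y_3 = -3.4: reduced costs (35.4, 27.6), box minimizer x = (0.0, 0.0)
g(y_3) = b*y + (c1 - a1*y)*x1 + (c2 - a2*y)*x2 = 11*(-3.4) + 35.4*0.0 + 27.6*0.0 = -37.4 + 0.0 + 0.0 = -37.4


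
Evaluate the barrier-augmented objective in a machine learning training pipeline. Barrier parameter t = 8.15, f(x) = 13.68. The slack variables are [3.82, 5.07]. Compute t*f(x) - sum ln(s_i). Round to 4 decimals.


Step 1: Compute log-barrier.
ln values: [1.3403, 1.6233]
phi = -(1.3403 + 1.6233) = -2.9636
Step 2: Compute augmented objective.
t*f(x) = 8.15*13.68 = 111.492
Total = 111.492 - 2.9636 = 108.5284


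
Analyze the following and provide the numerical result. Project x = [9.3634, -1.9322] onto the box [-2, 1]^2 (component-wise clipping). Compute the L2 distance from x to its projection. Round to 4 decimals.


Project each component onto [-2, 1].
clip(9.3634) = 1.0, clip(-1.9322) = -1.9322
Projection = [1.0, -1.9322]
Squared diffs: [69.9465, 0.0]
Distance = sqrt(69.9465) = 8.3634


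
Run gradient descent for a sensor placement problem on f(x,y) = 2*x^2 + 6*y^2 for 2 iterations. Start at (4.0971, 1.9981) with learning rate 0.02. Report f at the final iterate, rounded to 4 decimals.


Gradient descent on f(x,y) = 2*x^2 + 6*y^2.
Starting point: (4.0971, 1.9981), alpha = 0.02
Step 1: grad_x = 2*2*4.0971 = 16.3884, grad_y = 2*6*1.9981 = 23.9772
  x_1 = 4.0971 - 0.02*16.3884 = 3.7693
  y_1 = 1.9981 - 0.02*23.9772 = 1.5186
Step 2: grad_x = 2*2*3.7693 = 15.0773, grad_y = 2*6*1.5186 = 18.2227
  x_2 = 3.7693 - 0.02*15.0773 = 3.4678
  y_2 = 1.5186 - 0.02*18.2227 = 1.1541
f(3.4678, 1.1541) = 2*3.4678^2 + 6*1.1541^2 = 32.0428


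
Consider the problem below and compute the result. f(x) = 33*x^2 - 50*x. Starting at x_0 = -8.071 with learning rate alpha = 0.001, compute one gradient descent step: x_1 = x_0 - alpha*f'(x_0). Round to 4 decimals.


We compute the gradient at x_0 and apply the update.
f'(x) = 66*x - 50
f'(-8.071) = 66*-8.071 - 50 = -582.686
x_1 = -8.071 - 0.001*-582.686 = -7.4883


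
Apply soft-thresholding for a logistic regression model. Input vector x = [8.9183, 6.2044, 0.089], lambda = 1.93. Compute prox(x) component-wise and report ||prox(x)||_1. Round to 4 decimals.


Soft-thresholding with lambda = 1.93:
prox(8.9183) = sign(8.9183)*max(|8.9183| - 1.93, 0) = 6.9883
prox(6.2044) = sign(6.2044)*max(|6.2044| - 1.93, 0) = 4.2744
prox(0.089) = sign(0.089)*max(|0.089| - 1.93, 0) = 0.0
prox(x) = [6.9883, 4.2744, 0.0]
||prox(x)||_1 = 6.9883 + 4.2744 + 0.0 = 11.2627


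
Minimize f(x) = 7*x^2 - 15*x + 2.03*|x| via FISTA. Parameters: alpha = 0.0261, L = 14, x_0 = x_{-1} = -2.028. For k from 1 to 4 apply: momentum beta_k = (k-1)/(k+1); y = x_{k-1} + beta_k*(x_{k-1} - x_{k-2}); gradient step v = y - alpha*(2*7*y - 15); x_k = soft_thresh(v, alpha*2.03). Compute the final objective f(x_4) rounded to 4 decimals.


FISTA on f(x) = 7*x^2 - 15*x + 2.03*|x|
L = 14, alpha = 0.0261
Iteration 1: beta = 0.0, y = -2.028 + 0.0*(-2.028 + 2.028) = -2.028
  grad(y) = -43.392, v = y - alpha*grad = -0.8955
  prox(v) = soft_thresh(-0.8955, 0.053) = -0.8425
Iteration 2: beta = 0.3333, y = -0.8425 + 0.3333*(-0.8425 + 2.028) = -0.4473
  grad(y) = -21.2624, v = y - alpha*grad = 0.1076
  prox(v) = soft_thresh(0.1076, 0.053) = 0.0547
Iteration 3: beta = 0.5, y = 0.0547 + 0.5*(0.0547 + 0.8425) = 0.5032
  grad(y) = -7.9549, v = y - alpha*grad = 0.7108
  prox(v) = soft_thresh(0.7108, 0.053) = 0.6579
Iteration 4: beta = 0.6, y = 0.6579 + 0.6*(0.6579 - 0.0547) = 1.0198
  grad(y) = -0.723, v = y - alpha*grad = 1.0387
  prox(v) = soft_thresh(1.0387, 0.053) = 0.9857
f(x_4) = 7*0.9857^2 - 15*0.9857 + 2.03*|0.9857| = -5.9833


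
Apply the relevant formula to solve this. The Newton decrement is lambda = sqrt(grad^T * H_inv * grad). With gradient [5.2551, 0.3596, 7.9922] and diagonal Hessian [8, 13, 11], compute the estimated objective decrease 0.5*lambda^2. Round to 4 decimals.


Step 1: H is diagonal, so H^(-1) * g = [0.6569, 0.0277, 0.7266].
Step 2: g^T H^(-1) g = sum_i g_i^2 / H_ii
  = (5.2551)^2/8 + (0.3596)^2/13 + (7.9922)^2/11
  = 3.452 + 0.0099 + 5.8068 = 9.2688
Step 3: Objective decrease = 0.5 * g^T H^(-1) g = 4.6344


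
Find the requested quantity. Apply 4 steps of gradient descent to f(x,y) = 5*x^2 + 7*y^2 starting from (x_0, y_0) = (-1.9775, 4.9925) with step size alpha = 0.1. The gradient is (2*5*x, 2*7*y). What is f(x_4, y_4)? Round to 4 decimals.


Gradient descent on f(x,y) = 5*x^2 + 7*y^2.
Starting point: (-1.9775, 4.9925), alpha = 0.1
Step 1: grad_x = 2*5*-1.9775 = -19.775, grad_y = 2*7*4.9925 = 69.895
  x_1 = -1.9775 - 0.1*-19.775 = 0.0
  y_1 = 4.9925 - 0.1*69.895 = -1.997
Step 2: grad_x = 2*5*0.0 = 0.0, grad_y = 2*7*-1.997 = -27.958
  x_2 = 0.0 - 0.1*0.0 = 0.0
  y_2 = -1.997 - 0.1*-27.958 = 0.7988
Step 3: grad_x = 2*5*0.0 = 0.0, grad_y = 2*7*0.7988 = 11.1832
  x_3 = 0.0 - 0.1*0.0 = 0.0
  y_3 = 0.7988 - 0.1*11.1832 = -0.3195
Step 4: grad_x = 2*5*0.0 = 0.0, grad_y = 2*7*-0.3195 = -4.4733
  x_4 = 0.0 - 0.1*0.0 = 0.0
  y_4 = -0.3195 - 0.1*-4.4733 = 0.1278
f(0.0, 0.1278) = 5*0.0^2 + 7*0.1278^2 = 0.1143


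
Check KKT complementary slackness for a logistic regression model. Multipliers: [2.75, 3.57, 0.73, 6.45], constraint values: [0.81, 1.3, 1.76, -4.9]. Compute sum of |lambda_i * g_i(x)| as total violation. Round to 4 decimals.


KKT complementary slackness check:
lambda_1 * g_1 = 2.75 * 0.81 = 2.2275
lambda_2 * g_2 = 3.57 * 1.3 = 4.641
lambda_3 * g_3 = 0.73 * 1.76 = 1.2848
lambda_4 * g_4 = 6.45 * -4.9 = -31.605
Total violation = 2.2275 + 4.641 + 1.2848 + 31.605 = 39.7583


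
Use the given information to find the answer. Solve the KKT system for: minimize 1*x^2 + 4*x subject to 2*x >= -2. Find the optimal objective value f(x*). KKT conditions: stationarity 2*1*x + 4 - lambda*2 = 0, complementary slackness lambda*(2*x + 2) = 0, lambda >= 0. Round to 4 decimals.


Step 1: Try lambda = 0 (constraint inactive).
x_unc = -4/(2*1) = -2.0
Check: 2*-2.0 = -4.0 < -2 -- violated!
Step 2: Constraint must be active: 2*x = -2
x* = -2/2 = -1.0
lambda = (2*1*(-1.0) + 4)/2 = 1.0
Step 3: Compute optimal value.
f(x*) = 1*(-1.0)^2 + 4*(-1.0) = -3.0


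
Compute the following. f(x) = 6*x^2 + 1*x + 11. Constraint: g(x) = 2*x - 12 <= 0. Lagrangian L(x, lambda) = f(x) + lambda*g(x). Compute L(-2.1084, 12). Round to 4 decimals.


Step 1: Evaluate f(x).
f(-2.1084) = 6*(-2.1084)^2 + 1*(-2.1084) + 11 = 35.5637
Step 2: Evaluate g(x).
g(-2.1084) = 2*-2.1084 - 12 = -16.2168
Step 3: Compute Lagrangian.
L = 35.5637 + 12*-16.2168 = -159.0379


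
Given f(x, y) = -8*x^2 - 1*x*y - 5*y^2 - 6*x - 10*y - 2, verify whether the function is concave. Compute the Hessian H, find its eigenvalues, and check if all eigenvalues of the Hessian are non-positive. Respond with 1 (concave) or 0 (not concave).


The Hessian of f(x,y) = -8*x^2 - 1*x*y - 5*y^2 - 6*x - 10*y - 2 is:
H = [[-16, -1], [-1, -10]]
Trace = -16 - 10 = -26
Determinant = -16*-10 - (-1)^2 = 159
Discriminant = (-26)^2 - 4*159 = 40.0
Eigenvalues: lambda_1 = -16.1623, lambda_2 = -9.8377
The function is concave.

1


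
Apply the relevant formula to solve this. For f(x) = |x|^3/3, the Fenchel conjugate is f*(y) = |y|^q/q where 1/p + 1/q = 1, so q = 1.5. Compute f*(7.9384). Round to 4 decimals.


The conjugate exponent q satisfies 1/p + 1/q = 1.
p = 3, so q = 3/(3 - 1) = 1.5
|y|^q = 7.9384^1.5 = 22.3666
f*(7.9384) = 22.3666 / 1.5 = 14.911


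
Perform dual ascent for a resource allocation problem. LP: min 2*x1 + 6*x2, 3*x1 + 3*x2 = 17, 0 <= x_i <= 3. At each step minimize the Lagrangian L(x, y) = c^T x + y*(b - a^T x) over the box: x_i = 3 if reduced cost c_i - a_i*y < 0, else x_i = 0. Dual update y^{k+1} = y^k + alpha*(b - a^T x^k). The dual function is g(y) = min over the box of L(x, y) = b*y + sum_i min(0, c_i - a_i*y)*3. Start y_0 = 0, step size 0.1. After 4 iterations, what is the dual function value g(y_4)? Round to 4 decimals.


Dual ascent for LP: min 2*x1 + 6*x2, 3*x1 + 3*x2 = 17, 0 <= x_i <= 3
Step 1: y^k = 0.0, reduced costs: (2.0, 6.0)
  x^k = (0.0, 0.0), subgradient = b - a^T x = 17.0
  y^{k+1} = 0.0 + 0.1*17.0 = 1.7
Step 2: y^k = 1.7, reduced costs: (-3.1, 0.9)
  x^k = (3.0, 0.0), subgradient = b - a^T x = 8.0
  y^{k+1} = 1.7 + 0.1*8.0 = 2.5
Step 3: y^k = 2.5, reduced costs: (-5.5, -1.5)
  x^k = (3.0, 3.0), subgradient = b - a^T x = -1.0
  y^{k+1} = 2.5 + 0.1*-1.0 = 2.4
Step 4: y^k = 2.4, reduced costs: (-5.2, -1.2)
  x^k = (3.0, 3.0), subgradient = b - a^T x = -1.0
  y^{k+1} = 2.4 + 0.1*-1.0 = 2.3
Dual objective at y_4 = 2.3: reduced costs (-4.9, -0.9), box minimizer x = (3.0, 3.0)
g(y_4) = b*y + (c1 - a1*y)*x1 + (c2 - a2*y)*x2 = 17*2.3 + (-4.9)*3.0 + (-0.9)*3.0 = 39.1 - 14.7 - 2.7 = 21.7


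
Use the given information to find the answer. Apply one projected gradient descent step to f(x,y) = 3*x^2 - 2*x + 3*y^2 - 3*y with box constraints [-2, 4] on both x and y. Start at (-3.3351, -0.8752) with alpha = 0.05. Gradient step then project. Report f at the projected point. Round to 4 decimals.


Step 1: Compute gradient at (-3.3351, -0.8752).
grad_x = 2*3*-3.3351 - 2 = -22.0106
grad_y = 2*3*-0.8752 - 3 = -8.2512
Step 2: Gradient step.
x_raw = -3.3351 - 0.05*-22.0106 = -2.2346
y_raw = -0.8752 - 0.05*-8.2512 = -0.4626
Step 3: Project onto [-2, 4].
x_proj = clip(-2.2346) = -2.0
y_proj = clip(-0.4626) = -0.4626
Step 4: Evaluate f.
f(-2.0, -0.4626) = 18.03


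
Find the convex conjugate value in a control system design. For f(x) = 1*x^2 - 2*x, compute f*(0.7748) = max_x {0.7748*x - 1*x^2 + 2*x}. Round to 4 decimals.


f*(y) = sup_x {y*x - a*x^2 - b*x} = sup_x {(y-b)*x - a*x^2}
FOC: (y - b) - 2a*x = 0 => x* = (y - b)/(2a)
x* = (0.7748 + 2)/(2*1) = 1.3874
f*(0.7748) = (y-b)^2/(4a) = (0.7748 + 2)^2/(4*1)
= 7.6995/4 = 1.9249


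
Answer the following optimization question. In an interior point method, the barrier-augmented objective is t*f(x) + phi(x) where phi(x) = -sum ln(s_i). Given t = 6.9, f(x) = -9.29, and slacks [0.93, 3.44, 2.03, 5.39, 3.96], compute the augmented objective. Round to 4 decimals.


Step 1: Compute log-barrier.
ln values: [-0.0726, 1.2355, 0.708, 1.6845, 1.3762]
phi = -(-0.0726 + 1.2355 + 0.708 + 1.6845 + 1.3762) = -4.9317
Step 2: Compute augmented objective.
t*f(x) = 6.9*-9.29 = -64.101
Total = -64.101 - 4.9317 = -69.0327


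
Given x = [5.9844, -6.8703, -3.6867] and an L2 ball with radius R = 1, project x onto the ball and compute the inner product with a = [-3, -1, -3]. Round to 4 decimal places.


Step 1: Compute ||x|| (intermediates to 6 decimals).
||x|| = sqrt(5.9844^2 + (-6.8703)^2 + (-3.6867)^2) = 9.828826
Step 2: Project.
Since ||x|| > R, scale = R/||x|| = 1/9.828826 = 0.101742, proj(x) = scale * x
proj(x) = [0.608865, -0.698998, -0.375092]
Step 3: Dot product.
a^T * proj(x) = -3*0.608865 - 1*(-0.698998) - 3*(-0.375092) = -0.0023


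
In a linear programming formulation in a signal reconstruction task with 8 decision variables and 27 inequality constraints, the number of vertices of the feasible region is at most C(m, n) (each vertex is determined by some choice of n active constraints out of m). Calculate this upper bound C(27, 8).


Each vertex corresponds to some choice of n active constraints out of m, so the number of vertices is at most C(m, n) = m! / (n!(m-n)!).
m = 27, n = 8
Numerator: 27 * 26 * 25 * 24 * 23 * 22 * 21 * 20
Denominator: 8! = 40320
C(27, 8) = 2220075


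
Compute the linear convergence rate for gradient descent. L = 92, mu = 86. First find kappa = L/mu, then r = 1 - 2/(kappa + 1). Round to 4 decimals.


Step 1: Compute the condition number.
kappa = L/mu = 92/86 = 1.0698
Step 2: Compute the convergence rate.
r = 1 - 2/(kappa + 1) = 1 - 2*mu/(L + mu) = (L - mu)/(L + mu) = 6/178 = 0.0337


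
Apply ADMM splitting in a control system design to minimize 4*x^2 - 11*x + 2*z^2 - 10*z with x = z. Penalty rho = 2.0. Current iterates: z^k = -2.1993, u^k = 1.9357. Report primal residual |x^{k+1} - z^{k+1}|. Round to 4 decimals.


ADMM iteration with rho = 2.0, z^k = -2.1993, u^k = 1.9357
Step 1: x-update.
Minimize 4*x^2 - 11*x + (2.0/2)*(x + 2.1993 + 1.9357)^2
FOC: (2*4 + 2.0)*x = 11 + 2.0*(-2.1993 - 1.9357)
x^{k+1} = 0.273
Step 2: z-update.
Minimize 2*z^2 - 10*z + (2.0/2)*(0.273 - z + 1.9357)^2
FOC: (2*2 + 2.0)*z = 10 + 2.0*(0.273 + 1.9357)
z^{k+1} = 2.4029
Step 3: u-update.
u^{k+1} = 1.9357 + 0.273 - 2.4029 = -0.1942
Step 4: Primal residual = |0.273 - 2.4029| = 2.1299


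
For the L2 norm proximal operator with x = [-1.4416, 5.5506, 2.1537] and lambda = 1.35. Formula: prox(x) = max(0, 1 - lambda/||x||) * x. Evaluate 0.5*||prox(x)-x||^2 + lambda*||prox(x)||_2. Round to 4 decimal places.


Step 1: Compute ||x||.
||x|| = 6.1258
Step 2: Compute scaling factor.
scale = max(0, 1 - 1.35/6.1258) = 0.7796
Step 3: prox(x) = [-1.1239, 4.3274, 1.6791]
||prox(x)|| = 4.7758
Step 4: Proximal objective.
0.5*||prox-x||^2 = 0.9113
lambda*||prox|| = 6.4473
Total = 7.3586


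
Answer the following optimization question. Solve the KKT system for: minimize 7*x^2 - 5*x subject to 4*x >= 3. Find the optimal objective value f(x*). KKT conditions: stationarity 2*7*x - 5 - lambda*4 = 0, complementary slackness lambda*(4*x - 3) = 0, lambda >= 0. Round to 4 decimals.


Step 1: Try lambda = 0 (constraint inactive).
x_unc = 5/(2*7) = 0.3571
Check: 4*0.3571 = 1.4284 < 3 -- violated!
Step 2: Constraint must be active: 4*x = 3
x* = 3/4 = 0.75
lambda = (2*7*0.75 - 5)/4 = 1.375
Step 3: Compute optimal value.
f(x*) = 7*0.75^2 - 5*0.75 = 0.1875


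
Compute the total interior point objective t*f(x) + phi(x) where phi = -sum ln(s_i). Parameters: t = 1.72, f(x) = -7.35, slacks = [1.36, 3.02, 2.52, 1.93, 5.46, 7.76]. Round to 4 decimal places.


Step 1: Compute log-barrier.
ln values: [0.3075, 1.1053, 0.9243, 0.6575, 1.6974, 2.049]
phi = -(0.3075 + 1.1053 + 0.9243 + 0.6575 + 1.6974 + 2.049) = -6.741
Step 2: Compute augmented objective.
t*f(x) = 1.72*-7.35 = -12.642
Total = -12.642 - 6.741 = -19.383


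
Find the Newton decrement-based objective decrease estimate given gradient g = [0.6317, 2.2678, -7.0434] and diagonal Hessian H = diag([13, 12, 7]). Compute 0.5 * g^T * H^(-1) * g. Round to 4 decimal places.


Step 1: H is diagonal, so H^(-1) * g = [0.0486, 0.189, -1.0062].
Step 2: g^T H^(-1) g = sum_i g_i^2 / H_ii
  = (0.6317)^2/13 + (2.2678)^2/12 + (-7.0434)^2/7
  = 0.0307 + 0.4286 + 7.0871 = 7.5463
Step 3: Objective decrease = 0.5 * g^T H^(-1) g = 3.7732


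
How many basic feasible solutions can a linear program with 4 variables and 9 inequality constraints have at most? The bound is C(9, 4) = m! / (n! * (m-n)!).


Each vertex corresponds to some choice of n active constraints out of m, so the number of vertices is at most C(m, n) = m! / (n!(m-n)!).
m = 9, n = 4
Numerator: 9 * 8 * 7 * 6
Denominator: 4! = 24
C(9, 4) = 126


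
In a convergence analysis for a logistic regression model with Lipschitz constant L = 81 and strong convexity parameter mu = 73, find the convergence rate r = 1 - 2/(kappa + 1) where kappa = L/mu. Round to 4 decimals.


Step 1: Compute the condition number.
kappa = L/mu = 81/73 = 1.1096
Step 2: Compute the convergence rate.
r = 1 - 2/(kappa + 1) = 1 - 2*mu/(L + mu) = (L - mu)/(L + mu) = 8/154 = 0.0519


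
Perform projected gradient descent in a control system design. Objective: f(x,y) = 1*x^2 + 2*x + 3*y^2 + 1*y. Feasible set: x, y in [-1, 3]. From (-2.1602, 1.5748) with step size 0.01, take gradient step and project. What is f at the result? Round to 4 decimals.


Step 1: Compute gradient at (-2.1602, 1.5748).
grad_x = 2*1*-2.1602 + 2 = -2.3204
grad_y = 2*3*1.5748 + 1 = 10.4488
Step 2: Gradient step.
x_raw = -2.1602 - 0.01*-2.3204 = -2.137
y_raw = 1.5748 - 0.01*10.4488 = 1.4703
Step 3: Project onto [-1, 3].
x_proj = clip(-2.137) = -1.0
y_proj = clip(1.4703) = 1.4703
Step 4: Evaluate f.
f(-1.0, 1.4703) = 6.9558


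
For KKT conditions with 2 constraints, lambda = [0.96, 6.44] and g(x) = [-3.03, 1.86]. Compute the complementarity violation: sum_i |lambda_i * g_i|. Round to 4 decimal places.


KKT complementary slackness check:
lambda_1 * g_1 = 0.96 * -3.03 = -2.9088
lambda_2 * g_2 = 6.44 * 1.86 = 11.9784
Total violation = 2.9088 + 11.9784 = 14.8872


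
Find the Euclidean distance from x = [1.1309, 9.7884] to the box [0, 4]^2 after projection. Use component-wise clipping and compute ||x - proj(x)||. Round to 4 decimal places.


Project each component onto [0, 4].
clip(1.1309) = 1.1309, clip(9.7884) = 4.0
Projection = [1.1309, 4.0]
Squared diffs: [0.0, 33.5056]
Distance = sqrt(33.5056) = 5.7884


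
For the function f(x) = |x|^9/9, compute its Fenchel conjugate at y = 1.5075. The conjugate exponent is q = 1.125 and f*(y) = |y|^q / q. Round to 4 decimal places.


The conjugate exponent q satisfies 1/p + 1/q = 1.
p = 9, so q = 9/(9 - 1) = 1.125
|y|^q = 1.5075^1.125 = 1.5869
f*(1.5075) = 1.5869 / 1.125 = 1.4105


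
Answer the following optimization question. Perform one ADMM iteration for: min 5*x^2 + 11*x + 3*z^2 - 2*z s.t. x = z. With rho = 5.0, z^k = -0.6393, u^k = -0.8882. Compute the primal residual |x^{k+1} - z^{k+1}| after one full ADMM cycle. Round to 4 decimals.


ADMM iteration with rho = 5.0, z^k = -0.6393, u^k = -0.8882
Step 1: x-update.
Minimize 5*x^2 + 11*x + (5.0/2)*(x + 0.6393 - 0.8882)^2
FOC: (2*5 + 5.0)*x = -11 + 5.0*(-0.6393 + 0.8882)
x^{k+1} = -0.6504
Step 2: z-update.
Minimize 3*z^2 - 2*z + (5.0/2)*(-0.6504 - z - 0.8882)^2
FOC: (2*3 + 5.0)*z = 2 + 5.0*(-0.6504 - 0.8882)
z^{k+1} = -0.5175
Step 3: u-update.
u^{k+1} = -0.8882 - 0.6504 + 0.5175 = -1.021
Step 4: Primal residual = |-0.6504 + 0.5175| = 0.1328


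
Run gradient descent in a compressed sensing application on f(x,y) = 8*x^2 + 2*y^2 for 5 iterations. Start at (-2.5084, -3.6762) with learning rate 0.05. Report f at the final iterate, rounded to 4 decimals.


Gradient descent on f(x,y) = 8*x^2 + 2*y^2.
Starting point: (-2.5084, -3.6762), alpha = 0.05
Step 1: grad_x = 2*8*-2.5084 = -40.1344, grad_y = 2*2*-3.6762 = -14.7048
  x_1 = -2.5084 - 0.05*-40.1344 = -0.5017
  y_1 = -3.6762 - 0.05*-14.7048 = -2.941
Step 2: grad_x = 2*8*-0.5017 = -8.0269, grad_y = 2*2*-2.941 = -11.7638
  x_2 = -0.5017 - 0.05*-8.0269 = -0.1003
  y_2 = -2.941 - 0.05*-11.7638 = -2.3528
Step 3: grad_x = 2*8*-0.1003 = -1.6054, grad_y = 2*2*-2.3528 = -9.4111
  x_3 = -0.1003 - 0.05*-1.6054 = -0.0201
  y_3 = -2.3528 - 0.05*-9.4111 = -1.8822
Step 4: grad_x = 2*8*-0.0201 = -0.3211, grad_y = 2*2*-1.8822 = -7.5289
  x_4 = -0.0201 - 0.05*-0.3211 = -0.004
  y_4 = -1.8822 - 0.05*-7.5289 = -1.5058
Step 5: grad_x = 2*8*-0.004 = -0.0642, grad_y = 2*2*-1.5058 = -6.0231
  x_5 = -0.004 - 0.05*-0.0642 = -0.0008
  y_5 = -1.5058 - 0.05*-6.0231 = -1.2046
f(-0.0008, -1.2046) = 8*(-0.0008)^2 + 2*(-1.2046)^2 = 2.9022


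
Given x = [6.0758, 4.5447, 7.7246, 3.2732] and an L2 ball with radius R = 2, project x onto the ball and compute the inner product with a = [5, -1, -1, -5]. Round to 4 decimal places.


Step 1: Compute ||x|| (intermediates to 6 decimals).
||x|| = sqrt(6.0758^2 + 4.5447^2 + 7.7246^2 + 3.2732^2) = 11.311628
Step 2: Project.
Since ||x|| > R, scale = R/||x|| = 2/11.311628 = 0.176809, proj(x) = scale * x
proj(x) = [1.074256, 0.803544, 1.365779, 0.578731]
Step 3: Dot product.
a^T * proj(x) = 5*1.074256 - 1*0.803544 - 1*1.365779 - 5*0.578731 = 0.3083


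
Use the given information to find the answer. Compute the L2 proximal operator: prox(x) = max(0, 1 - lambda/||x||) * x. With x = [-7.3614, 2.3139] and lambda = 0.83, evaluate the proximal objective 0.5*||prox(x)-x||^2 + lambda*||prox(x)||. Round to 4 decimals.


Step 1: Compute ||x||.
||x|| = 7.7165
Step 2: Compute scaling factor.
scale = max(0, 1 - 0.83/7.7165) = 0.8924
Step 3: prox(x) = [-6.5696, 2.065]
||prox(x)|| = 6.8865
Step 4: Proximal objective.
0.5*||prox-x||^2 = 0.3445
lambda*||prox|| = 5.7158
Total = 6.0602


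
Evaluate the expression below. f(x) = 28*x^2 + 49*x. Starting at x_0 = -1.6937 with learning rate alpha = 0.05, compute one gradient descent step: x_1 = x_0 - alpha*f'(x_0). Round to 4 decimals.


We compute the gradient at x_0 and apply the update.
f'(x) = 56*x + 49
f'(-1.6937) = 56*-1.6937 + 49 = -45.8472
x_1 = -1.6937 - 0.05*-45.8472 = 0.5987


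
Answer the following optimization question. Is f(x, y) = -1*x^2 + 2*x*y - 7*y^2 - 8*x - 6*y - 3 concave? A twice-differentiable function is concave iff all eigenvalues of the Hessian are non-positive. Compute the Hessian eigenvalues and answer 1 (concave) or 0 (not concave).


The Hessian of f(x,y) = -1*x^2 + 2*x*y - 7*y^2 - 8*x - 6*y - 3 is:
H = [[-2, 2], [2, -14]]
Trace = -2 - 14 = -16
Determinant = -2*-14 - (2)^2 = 24
Discriminant = (-16)^2 - 4*24 = 160.0
Eigenvalues: lambda_1 = -14.3246, lambda_2 = -1.6754
The function is concave.

1


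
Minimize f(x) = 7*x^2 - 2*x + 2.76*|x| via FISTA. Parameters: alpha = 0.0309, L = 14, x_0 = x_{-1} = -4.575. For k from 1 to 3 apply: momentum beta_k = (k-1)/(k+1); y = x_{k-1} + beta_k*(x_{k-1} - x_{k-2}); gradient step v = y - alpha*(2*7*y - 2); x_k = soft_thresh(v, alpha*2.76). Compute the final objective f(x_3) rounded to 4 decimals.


FISTA on f(x) = 7*x^2 - 2*x + 2.76*|x|
L = 14, alpha = 0.0309
Iteration 1: beta = 0.0, y = -4.575 + 0.0*(-4.575 + 4.575) = -4.575
  grad(y) = -66.05, v = y - alpha*grad = -2.5341
  prox(v) = soft_thresh(-2.5341, 0.0853) = -2.4488
Iteration 2: beta = 0.3333, y = -2.4488 + 0.3333*(-2.4488 + 4.575) = -1.74
  grad(y) = -26.3604, v = y - alpha*grad = -0.9255
  prox(v) = soft_thresh(-0.9255, 0.0853) = -0.8402
Iteration 3: beta = 0.5, y = -0.8402 + 0.5*(-0.8402 + 2.4488) = -0.0359
  grad(y) = -2.503, v = y - alpha*grad = 0.0414
  prox(v) = soft_thresh(0.0414, 0.0853) = 0.0
f(x_3) = 7*0.0^2 - 2*0.0 + 2.76*|0.0| = 0.0


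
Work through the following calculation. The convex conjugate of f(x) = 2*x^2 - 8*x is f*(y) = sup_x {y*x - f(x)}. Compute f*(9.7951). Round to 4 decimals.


f*(y) = sup_x {y*x - a*x^2 - b*x} = sup_x {(y-b)*x - a*x^2}
FOC: (y - b) - 2a*x = 0 => x* = (y - b)/(2a)
x* = (9.7951 + 8)/(2*2) = 4.4488
f*(9.7951) = (y-b)^2/(4a) = (9.7951 + 8)^2/(4*2)
= 316.6656/8 = 39.5832


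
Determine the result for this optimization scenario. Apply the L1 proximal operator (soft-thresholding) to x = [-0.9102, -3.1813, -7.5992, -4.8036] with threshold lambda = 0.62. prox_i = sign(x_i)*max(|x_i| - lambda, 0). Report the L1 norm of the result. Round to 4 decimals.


Soft-thresholding with lambda = 0.62:
prox(-0.9102) = sign(-0.9102)*max(|-0.9102| - 0.62, 0) = -0.2902
prox(-3.1813) = sign(-3.1813)*max(|-3.1813| - 0.62, 0) = -2.5613
prox(-7.5992) = sign(-7.5992)*max(|-7.5992| - 0.62, 0) = -6.9792
prox(-4.8036) = sign(-4.8036)*max(|-4.8036| - 0.62, 0) = -4.1836
prox(x) = [-0.2902, -2.5613, -6.9792, -4.1836]
||prox(x)||_1 = 0.2902 + 2.5613 + 6.9792 + 4.1836 = 14.0143


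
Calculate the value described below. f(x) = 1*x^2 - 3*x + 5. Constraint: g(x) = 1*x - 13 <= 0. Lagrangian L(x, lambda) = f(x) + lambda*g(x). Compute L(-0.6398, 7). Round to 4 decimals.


Step 1: Evaluate f(x).
f(-0.6398) = 1*(-0.6398)^2 - 3*(-0.6398) + 5 = 7.3287
Step 2: Evaluate g(x).
g(-0.6398) = 1*-0.6398 - 13 = -13.6398
Step 3: Compute Lagrangian.
L = 7.3287 + 7*-13.6398 = -88.1499


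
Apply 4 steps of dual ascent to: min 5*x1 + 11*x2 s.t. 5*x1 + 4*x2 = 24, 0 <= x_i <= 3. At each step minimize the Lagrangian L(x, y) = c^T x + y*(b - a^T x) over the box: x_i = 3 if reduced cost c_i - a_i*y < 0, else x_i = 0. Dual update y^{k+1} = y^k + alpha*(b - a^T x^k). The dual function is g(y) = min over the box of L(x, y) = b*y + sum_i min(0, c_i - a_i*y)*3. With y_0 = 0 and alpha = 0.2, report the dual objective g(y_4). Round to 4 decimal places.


Dual ascent for LP: min 5*x1 + 11*x2, 5*x1 + 4*x2 = 24, 0 <= x_i <= 3
Step 1: y^k = 0.0, reduced costs: (5.0, 11.0)
  x^k = (0.0, 0.0), subgradient = b - a^T x = 24.0
  y^{k+1} = 0.0 + 0.2*24.0 = 4.8
Step 2: y^k = 4.8, reduced costs: (-19.0, -8.2)
  x^k = (3.0, 3.0), subgradient = b - a^T x = -3.0
  y^{k+1} = 4.8 + 0.2*-3.0 = 4.2
Step 3: y^k = 4.2, reduced costs: (-16.0, -5.8)
  x^k = (3.0, 3.0), subgradient = b - a^T x = -3.0
  y^{k+1} = 4.2 + 0.2*-3.0 = 3.6
Step 4: y^k = 3.6, reduced costs: (-13.0, -3.4)
  x^k = (3.0, 3.0), subgradient = b - a^T x = -3.0
  y^{k+1} = 3.6 + 0.2*-3.0 = 3.0
Dual objective at y_4 = 3.0: reduced costs (-10.0, -1.0), box minimizer x = (3.0, 3.0)
g(y_4) = b*y + (c1 - a1*y)*x1 + (c2 - a2*y)*x2 = 24*3.0 + (-10.0)*3.0 + (-1.0)*3.0 = 72.0 - 30.0 - 3.0 = 39.0


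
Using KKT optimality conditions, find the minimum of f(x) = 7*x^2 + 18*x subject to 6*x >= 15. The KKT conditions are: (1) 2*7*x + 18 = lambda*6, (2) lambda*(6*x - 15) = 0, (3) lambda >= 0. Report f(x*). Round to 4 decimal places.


Step 1: Try lambda = 0 (constraint inactive).
x_unc = -18/(2*7) = -1.2857
Check: 6*-1.2857 = -7.7142 < 15 -- violated!
Step 2: Constraint must be active: 6*x = 15
x* = 15/6 = 2.5
lambda = (2*7*2.5 + 18)/6 = 8.8333
Step 3: Compute optimal value.
f(x*) = 7*2.5^2 + 18*2.5 = 88.75


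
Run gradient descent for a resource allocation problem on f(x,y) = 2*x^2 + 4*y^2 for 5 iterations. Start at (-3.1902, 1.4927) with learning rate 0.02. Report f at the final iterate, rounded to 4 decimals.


Gradient descent on f(x,y) = 2*x^2 + 4*y^2.
Starting point: (-3.1902, 1.4927), alpha = 0.02
Step 1: grad_x = 2*2*-3.1902 = -12.7608, grad_y = 2*4*1.4927 = 11.9416
  x_1 = -3.1902 - 0.02*-12.7608 = -2.935
  y_1 = 1.4927 - 0.02*11.9416 = 1.2539
Step 2: grad_x = 2*2*-2.935 = -11.7399, grad_y = 2*4*1.2539 = 10.0309
  x_2 = -2.935 - 0.02*-11.7399 = -2.7002
  y_2 = 1.2539 - 0.02*10.0309 = 1.0532
Step 3: grad_x = 2*2*-2.7002 = -10.8007, grad_y = 2*4*1.0532 = 8.426
  x_3 = -2.7002 - 0.02*-10.8007 = -2.4842
  y_3 = 1.0532 - 0.02*8.426 = 0.8847
Step 4: grad_x = 2*2*-2.4842 = -9.9367, grad_y = 2*4*0.8847 = 7.0778
  x_4 = -2.4842 - 0.02*-9.9367 = -2.2854
  y_4 = 0.8847 - 0.02*7.0778 = 0.7432
Step 5: grad_x = 2*2*-2.2854 = -9.1417, grad_y = 2*4*0.7432 = 5.9454
  x_5 = -2.2854 - 0.02*-9.1417 = -2.1026
  y_5 = 0.7432 - 0.02*5.9454 = 0.6243
f(-2.1026, 0.6243) = 2*(-2.1026)^2 + 4*0.6243^2 = 10.4007


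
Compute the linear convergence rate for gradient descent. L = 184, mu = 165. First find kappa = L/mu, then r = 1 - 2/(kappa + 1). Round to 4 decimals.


Step 1: Compute the condition number.
kappa = L/mu = 184/165 = 1.1152
Step 2: Compute the convergence rate.
r = 1 - 2/(kappa + 1) = 1 - 2*mu/(L + mu) = (L - mu)/(L + mu) = 19/349 = 0.0544


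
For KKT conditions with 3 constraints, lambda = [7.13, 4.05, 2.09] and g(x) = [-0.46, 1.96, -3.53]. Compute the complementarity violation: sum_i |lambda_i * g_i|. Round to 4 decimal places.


KKT complementary slackness check:
lambda_1 * g_1 = 7.13 * -0.46 = -3.2798
lambda_2 * g_2 = 4.05 * 1.96 = 7.938
lambda_3 * g_3 = 2.09 * -3.53 = -7.3777
Total violation = 3.2798 + 7.938 + 7.3777 = 18.5955


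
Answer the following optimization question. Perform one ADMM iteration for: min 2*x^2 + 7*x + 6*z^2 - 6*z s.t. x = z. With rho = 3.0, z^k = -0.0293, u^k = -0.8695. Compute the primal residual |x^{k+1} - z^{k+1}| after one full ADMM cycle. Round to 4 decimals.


ADMM iteration with rho = 3.0, z^k = -0.0293, u^k = -0.8695
Step 1: x-update.
Minimize 2*x^2 + 7*x + (3.0/2)*(x + 0.0293 - 0.8695)^2
FOC: (2*2 + 3.0)*x = -7 + 3.0*(-0.0293 + 0.8695)
x^{k+1} = -0.6399
Step 2: z-update.
Minimize 6*z^2 - 6*z + (3.0/2)*(-0.6399 - z - 0.8695)^2
FOC: (2*6 + 3.0)*z = 6 + 3.0*(-0.6399 - 0.8695)
z^{k+1} = 0.0981
Step 3: u-update.
u^{k+1} = -0.8695 - 0.6399 - 0.0981 = -1.6075
Step 4: Primal residual = |-0.6399 - 0.0981| = 0.738


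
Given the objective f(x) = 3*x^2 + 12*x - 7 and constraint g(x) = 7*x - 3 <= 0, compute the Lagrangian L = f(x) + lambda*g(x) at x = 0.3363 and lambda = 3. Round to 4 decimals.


Step 1: Evaluate f(x).
f(0.3363) = 3*0.3363^2 + 12*0.3363 - 7 = -2.6251
Step 2: Evaluate g(x).
g(0.3363) = 7*0.3363 - 3 = -0.6459
Step 3: Compute Lagrangian.
L = -2.6251 + 3*-0.6459 = -4.5628


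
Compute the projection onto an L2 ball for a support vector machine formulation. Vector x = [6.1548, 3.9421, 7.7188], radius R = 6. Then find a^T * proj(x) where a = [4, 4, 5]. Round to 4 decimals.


Step 1: Compute ||x|| (intermediates to 6 decimals).
||x|| = sqrt(6.1548^2 + 3.9421^2 + 7.7188^2) = 10.630221
Step 2: Project.
Since ||x|| > R, scale = R/||x|| = 6/10.630221 = 0.564429, proj(x) = scale * x
proj(x) = [3.473948, 2.225036, 4.356715]
Step 3: Dot product.
a^T * proj(x) = 4*3.473948 + 4*2.225036 + 5*4.356715 = 44.5795


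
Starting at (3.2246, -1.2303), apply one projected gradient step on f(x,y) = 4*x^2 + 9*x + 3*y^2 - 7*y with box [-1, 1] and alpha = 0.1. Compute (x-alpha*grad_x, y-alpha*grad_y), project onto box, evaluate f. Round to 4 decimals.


Step 1: Compute gradient at (3.2246, -1.2303).
grad_x = 2*4*3.2246 + 9 = 34.7968
grad_y = 2*3*-1.2303 - 7 = -14.3818
Step 2: Gradient step.
x_raw = 3.2246 - 0.1*34.7968 = -0.2551
y_raw = -1.2303 - 0.1*-14.3818 = 0.2079
Step 3: Project onto [-1, 1].
x_proj = clip(-0.2551) = -0.2551
y_proj = clip(0.2079) = 0.2079
Step 4: Evaluate f.
f(-0.2551, 0.2079) = -3.361


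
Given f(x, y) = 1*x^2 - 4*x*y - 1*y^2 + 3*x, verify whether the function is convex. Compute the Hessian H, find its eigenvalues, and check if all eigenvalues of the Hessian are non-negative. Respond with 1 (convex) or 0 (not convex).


The Hessian of f(x,y) = 1*x^2 - 4*x*y - 1*y^2 + 3*x is:
H = [[2, -4], [-4, -2]]
Trace = 2 - 2 = 0
Determinant = 2*-2 - (-4)^2 = -20
Discriminant = (0)^2 - 4*-20 = 80.0
Eigenvalues: lambda_1 = -4.4721, lambda_2 = 4.4721
The function is not convex.

0


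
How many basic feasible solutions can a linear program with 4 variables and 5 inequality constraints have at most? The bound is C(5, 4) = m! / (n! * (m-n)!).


Each vertex corresponds to some choice of n active constraints out of m, so the number of vertices is at most C(m, n) = m! / (n!(m-n)!).
m = 5, n = 4
Numerator: 5 * 4 * 3 * 2
Denominator: 4! = 24
C(5, 4) = 5


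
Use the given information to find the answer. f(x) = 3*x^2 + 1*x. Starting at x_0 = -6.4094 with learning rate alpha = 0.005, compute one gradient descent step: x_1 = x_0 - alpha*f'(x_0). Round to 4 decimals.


We compute the gradient at x_0 and apply the update.
f'(x) = 6*x + 1
f'(-6.4094) = 6*-6.4094 + 1 = -37.4564
x_1 = -6.4094 - 0.005*-37.4564 = -6.2221


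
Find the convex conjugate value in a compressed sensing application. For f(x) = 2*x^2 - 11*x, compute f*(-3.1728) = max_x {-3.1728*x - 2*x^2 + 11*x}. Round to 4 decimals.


f*(y) = sup_x {y*x - a*x^2 - b*x} = sup_x {(y-b)*x - a*x^2}
FOC: (y - b) - 2a*x = 0 => x* = (y - b)/(2a)
x* = (-3.1728 + 11)/(2*2) = 1.9568
f*(-3.1728) = (y-b)^2/(4a) = (-3.1728 + 11)^2/(4*2)
= 61.2651/8 = 7.6581


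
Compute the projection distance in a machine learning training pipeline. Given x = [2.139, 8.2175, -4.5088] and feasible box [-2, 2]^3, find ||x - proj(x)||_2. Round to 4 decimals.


Project each component onto [-2, 2].
clip(2.139) = 2.0, clip(8.2175) = 2.0, clip(-4.5088) = -2.0
Projection = [2.0, 2.0, -2.0]
Squared diffs: [0.0193, 38.6573, 6.2941]
Distance = sqrt(44.9707) = 6.706


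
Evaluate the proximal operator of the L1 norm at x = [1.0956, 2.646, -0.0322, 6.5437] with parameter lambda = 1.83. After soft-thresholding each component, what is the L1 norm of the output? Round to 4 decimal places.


Soft-thresholding with lambda = 1.83:
prox(1.0956) = sign(1.0956)*max(|1.0956| - 1.83, 0) = 0.0
prox(2.646) = sign(2.646)*max(|2.646| - 1.83, 0) = 0.816
prox(-0.0322) = sign(-0.0322)*max(|-0.0322| - 1.83, 0) = 0.0
prox(6.5437) = sign(6.5437)*max(|6.5437| - 1.83, 0) = 4.7137
prox(x) = [0.0, 0.816, 0.0, 4.7137]
||prox(x)||_1 = 0.0 + 0.816 + 0.0 + 4.7137 = 5.5297


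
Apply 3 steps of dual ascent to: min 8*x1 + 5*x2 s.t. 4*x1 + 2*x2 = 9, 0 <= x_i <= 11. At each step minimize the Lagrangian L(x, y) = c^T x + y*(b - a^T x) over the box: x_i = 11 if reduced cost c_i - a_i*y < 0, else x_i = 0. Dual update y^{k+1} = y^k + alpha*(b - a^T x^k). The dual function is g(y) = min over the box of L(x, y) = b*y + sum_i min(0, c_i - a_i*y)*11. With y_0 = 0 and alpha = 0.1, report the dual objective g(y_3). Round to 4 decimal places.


Dual ascent for LP: min 8*x1 + 5*x2, 4*x1 + 2*x2 = 9, 0 <= x_i <= 11
Step 1: y^k = 0.0, reduced costs: (8.0, 5.0)
  x^k = (0.0, 0.0), subgradient = b - a^T x = 9.0
  y^{k+1} = 0.0 + 0.1*9.0 = 0.9
Step 2: y^k = 0.9, reduced costs: (4.4, 3.2)
  x^k = (0.0, 0.0), subgradient = b - a^T x = 9.0
  y^{k+1} = 0.9 + 0.1*9.0 = 1.8
Step 3: y^k = 1.8, reduced costs: (0.8, 1.4)
  x^k = (0.0, 0.0), subgradient = b - a^T x = 9.0
  y^{k+1} = 1.8 + 0.1*9.0 = 2.7
Dual objective at y_3 = 2.7: reduced costs (-2.8, -0.4), box minimizer x = (11.0, 11.0)
g(y_3) = b*y + (c1 - a1*y)*x1 + (c2 - a2*y)*x2 = 9*2.7 + (-2.8)*11.0 + (-0.4)*11.0 = 24.3 - 30.8 - 4.4 = -10.9


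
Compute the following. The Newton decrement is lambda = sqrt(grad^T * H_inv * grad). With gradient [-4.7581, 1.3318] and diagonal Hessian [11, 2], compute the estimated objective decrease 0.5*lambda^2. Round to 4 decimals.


Step 1: H is diagonal, so H^(-1) * g = [-0.4326, 0.6659].
Step 2: g^T H^(-1) g = sum_i g_i^2 / H_ii
  = (-4.7581)^2/11 + (1.3318)^2/2
  = 2.0581 + 0.8868 = 2.945
Step 3: Objective decrease = 0.5 * g^T H^(-1) g = 1.4725


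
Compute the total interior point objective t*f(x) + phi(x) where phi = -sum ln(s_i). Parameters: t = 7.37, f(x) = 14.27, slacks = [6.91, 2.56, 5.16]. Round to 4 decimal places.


Step 1: Compute log-barrier.
ln values: [1.933, 0.94, 1.6409]
phi = -(1.933 + 0.94 + 1.6409) = -4.5139
Step 2: Compute augmented objective.
t*f(x) = 7.37*14.27 = 105.1699
Total = 105.1699 - 4.5139 = 100.656


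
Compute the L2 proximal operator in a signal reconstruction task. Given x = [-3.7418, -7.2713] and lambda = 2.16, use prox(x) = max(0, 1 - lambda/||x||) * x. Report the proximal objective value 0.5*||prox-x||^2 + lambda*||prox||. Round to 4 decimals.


Step 1: Compute ||x||.
||x|| = 8.1776
Step 2: Compute scaling factor.
scale = max(0, 1 - 2.16/8.1776) = 0.7359
Step 3: prox(x) = [-2.7535, -5.3507]
||prox(x)|| = 6.0176
Step 4: Proximal objective.
0.5*||prox-x||^2 = 2.3328
lambda*||prox|| = 12.998
Total = 15.3308


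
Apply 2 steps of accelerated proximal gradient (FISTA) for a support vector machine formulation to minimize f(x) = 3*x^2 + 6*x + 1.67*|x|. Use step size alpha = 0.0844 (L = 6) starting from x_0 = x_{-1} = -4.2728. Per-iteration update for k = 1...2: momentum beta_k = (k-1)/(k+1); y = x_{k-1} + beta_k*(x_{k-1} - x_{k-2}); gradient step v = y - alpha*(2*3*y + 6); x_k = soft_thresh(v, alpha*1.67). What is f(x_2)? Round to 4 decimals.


FISTA on f(x) = 3*x^2 + 6*x + 1.67*|x|
L = 6, alpha = 0.0844
Iteration 1: beta = 0.0, y = -4.2728 + 0.0*(-4.2728 + 4.2728) = -4.2728
  grad(y) = -19.6368, v = y - alpha*grad = -2.6155
  prox(v) = soft_thresh(-2.6155, 0.1409) = -2.4745
Iteration 2: beta = 0.3333, y = -2.4745 + 0.3333*(-2.4745 + 4.2728) = -1.8751
  grad(y) = -5.2504, v = y - alpha*grad = -1.4319
  prox(v) = soft_thresh(-1.4319, 0.1409) = -1.291
f(x_2) = 3*(-1.291)^2 + 6*(-1.291) + 1.67*|-1.291| = -0.59


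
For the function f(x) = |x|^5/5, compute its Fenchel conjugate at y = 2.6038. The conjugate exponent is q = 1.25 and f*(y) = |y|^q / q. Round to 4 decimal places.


The conjugate exponent q satisfies 1/p + 1/q = 1.
p = 5, so q = 5/(5 - 1) = 1.25
|y|^q = 2.6038^1.25 = 3.3076
f*(2.6038) = 3.3076 / 1.25 = 2.6461


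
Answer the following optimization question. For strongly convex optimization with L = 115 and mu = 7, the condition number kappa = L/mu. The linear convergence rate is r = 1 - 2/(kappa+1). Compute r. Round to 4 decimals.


Step 1: Compute the condition number.
kappa = L/mu = 115/7 = 16.4286
Step 2: Compute the convergence rate.
r = 1 - 2/(kappa + 1) = 1 - 2*mu/(L + mu) = (L - mu)/(L + mu) = 108/122 = 0.8852


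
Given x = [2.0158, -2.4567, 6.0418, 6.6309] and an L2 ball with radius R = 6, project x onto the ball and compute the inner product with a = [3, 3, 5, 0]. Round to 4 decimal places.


Step 1: Compute ||x|| (intermediates to 6 decimals).
||x|| = sqrt(2.0158^2 + (-2.4567)^2 + 6.0418^2 + 6.6309^2) = 9.51688
Step 2: Project.
Since ||x|| > R, scale = R/||x|| = 6/9.51688 = 0.630459, proj(x) = scale * x
proj(x) = [1.270879, -1.548849, 3.809107, 4.180511]
Step 3: Dot product.
a^T * proj(x) = 3*1.270879 + 3*(-1.548849) + 5*3.809107 + 0*4.180511 = 18.2116


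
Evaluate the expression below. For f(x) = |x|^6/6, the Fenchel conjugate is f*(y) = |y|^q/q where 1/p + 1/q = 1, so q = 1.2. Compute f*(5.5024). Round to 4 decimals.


The conjugate exponent q satisfies 1/p + 1/q = 1.
p = 6, so q = 6/(6 - 1) = 1.2
|y|^q = 5.5024^1.2 = 7.7386
f*(5.5024) = 7.7386 / 1.2 = 6.4488


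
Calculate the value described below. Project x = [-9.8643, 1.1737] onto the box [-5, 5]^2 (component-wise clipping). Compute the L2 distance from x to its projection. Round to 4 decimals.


Project each component onto [-5, 5].
clip(-9.8643) = -5.0, clip(1.1737) = 1.1737
Projection = [-5.0, 1.1737]
Squared diffs: [23.6614, 0.0]
Distance = sqrt(23.6614) = 4.8643


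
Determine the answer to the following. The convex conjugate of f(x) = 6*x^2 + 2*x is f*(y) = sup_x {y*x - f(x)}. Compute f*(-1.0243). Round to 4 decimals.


f*(y) = sup_x {y*x - a*x^2 - b*x} = sup_x {(y-b)*x - a*x^2}
FOC: (y - b) - 2a*x = 0 => x* = (y - b)/(2a)
x* = (-1.0243 - 2)/(2*6) = -0.252
f*(-1.0243) = (y-b)^2/(4a) = (-1.0243 - 2)^2/(4*6)
= 9.1464/24 = 0.3811


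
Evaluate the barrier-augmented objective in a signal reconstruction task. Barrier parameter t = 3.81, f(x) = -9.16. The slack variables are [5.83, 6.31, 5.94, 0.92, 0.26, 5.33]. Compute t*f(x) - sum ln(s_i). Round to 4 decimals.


Step 1: Compute log-barrier.
ln values: [1.763, 1.8421, 1.7817, -0.0834, -1.3471, 1.6734]
phi = -(1.763 + 1.8421 + 1.7817 - 0.0834 - 1.3471 + 1.6734) = -5.6298
Step 2: Compute augmented objective.
t*f(x) = 3.81*-9.16 = -34.8996
Total = -34.8996 - 5.6298 = -40.5294


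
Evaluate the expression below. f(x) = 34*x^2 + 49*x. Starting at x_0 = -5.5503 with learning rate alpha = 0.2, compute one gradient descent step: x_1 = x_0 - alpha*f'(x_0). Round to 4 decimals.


We compute the gradient at x_0 and apply the update.
f'(x) = 68*x + 49
f'(-5.5503) = 68*-5.5503 + 49 = -328.4204
x_1 = -5.5503 - 0.2*-328.4204 = 60.1338


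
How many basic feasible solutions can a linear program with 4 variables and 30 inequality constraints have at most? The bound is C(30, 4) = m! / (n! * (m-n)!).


Each vertex corresponds to some choice of n active constraints out of m, so the number of vertices is at most C(m, n) = m! / (n!(m-n)!).
m = 30, n = 4
Numerator: 30 * 29 * 28 * 27
Denominator: 4! = 24
C(30, 4) = 27405


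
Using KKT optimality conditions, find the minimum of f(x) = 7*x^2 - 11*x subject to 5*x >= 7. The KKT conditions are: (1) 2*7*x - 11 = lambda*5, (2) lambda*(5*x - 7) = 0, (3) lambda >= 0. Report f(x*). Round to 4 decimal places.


Step 1: Try lambda = 0 (constraint inactive).
x_unc = 11/(2*7) = 0.7857
Check: 5*0.7857 = 3.9285 < 7 -- violated!
Step 2: Constraint must be active: 5*x = 7
x* = 7/5 = 1.4
lambda = (2*7*1.4 - 11)/5 = 1.72
Step 3: Compute optimal value.
f(x*) = 7*1.4^2 - 11*1.4 = -1.68
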